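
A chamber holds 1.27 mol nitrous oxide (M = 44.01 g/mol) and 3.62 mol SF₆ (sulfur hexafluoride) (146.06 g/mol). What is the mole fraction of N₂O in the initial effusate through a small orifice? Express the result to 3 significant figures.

Effusion rate of each component ∝ n_i/√M_i (partial pressure × 1/√M).
x_N₂O(eff) = (n_N₂O/√M_N₂O) / (n_N₂O/√M_N₂O + n_SF₆/√M_SF₆)
= (1.27/√44.01) / (1.27/√44.01 + 3.62/√146.06) = 0.1914/(0.1914 + 0.2995) = 0.390.

0.390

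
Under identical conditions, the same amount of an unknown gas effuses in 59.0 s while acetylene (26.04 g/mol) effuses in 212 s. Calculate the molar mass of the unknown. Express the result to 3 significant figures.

Using Graham's law: t_X/t_C₂H₂ = √(M_X/M_C₂H₂).
59.0/212 = 0.2783 = √(M_X/26.04)
M_X = 26.04 × 0.2783² = 26.04 × 0.07745 = 2.02 g/mol

2.02 g/mol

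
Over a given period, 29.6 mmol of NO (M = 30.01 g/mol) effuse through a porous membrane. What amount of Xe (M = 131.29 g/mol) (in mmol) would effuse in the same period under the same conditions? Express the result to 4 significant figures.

Using Graham's law: rate_Xe/rate_NO = √(M_NO/M_Xe) = √(30.01/131.29) = √0.2286 = 0.4781.
So the amount for Xe is 29.6 × 0.4781 = 14.15 mmol.

14.15 mmol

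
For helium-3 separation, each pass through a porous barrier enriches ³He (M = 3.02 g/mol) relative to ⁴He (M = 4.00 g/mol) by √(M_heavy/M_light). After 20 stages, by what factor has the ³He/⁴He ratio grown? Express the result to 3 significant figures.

16.6

Each stage multiplies the ratio by α = √(4.00/3.02), so after 20 stages the overall factor is α^20 = (4.00/3.02)^(20/2).
= 1.32450^10 = 16.6.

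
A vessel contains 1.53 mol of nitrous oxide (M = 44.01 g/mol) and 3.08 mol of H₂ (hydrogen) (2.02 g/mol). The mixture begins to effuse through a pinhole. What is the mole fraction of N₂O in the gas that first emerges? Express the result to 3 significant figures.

0.0962

The effusion rate of species i is ∝ p_i/√M_i ∝ n_i/√M_i.
x_N₂O(eff) = (n_N₂O/√M_N₂O) / (n_N₂O/√M_N₂O + n_H₂/√M_H₂)
= (1.53/√44.01) / (1.53/√44.01 + 3.08/√2.02) = 0.2306/(0.2306 + 2.167) = 0.0962.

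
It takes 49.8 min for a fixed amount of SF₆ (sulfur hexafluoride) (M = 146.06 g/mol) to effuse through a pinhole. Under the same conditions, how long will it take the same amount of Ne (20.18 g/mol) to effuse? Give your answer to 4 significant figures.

18.51 min

Using Graham's law: t_Ne/t_SF₆ = √(M_Ne/M_SF₆) = √(20.18/146.06) = √0.1382 = 0.3717.
So the time for Ne is 49.8 × 0.3717 = 18.51 min.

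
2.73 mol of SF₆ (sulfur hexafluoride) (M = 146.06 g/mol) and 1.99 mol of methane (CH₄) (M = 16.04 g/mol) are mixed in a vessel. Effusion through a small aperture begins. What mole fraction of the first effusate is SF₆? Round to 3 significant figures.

Effusion rate of each component ∝ n_i/√M_i (partial pressure × 1/√M).
Mole fraction of SF₆ in the effusate = (n_SF₆/√M_SF₆) / (n_SF₆/√M_SF₆ + n_CH₄/√M_CH₄)
= (2.73/√146.06) / (2.73/√146.06 + 1.99/√16.04) = 0.2259/(0.2259 + 0.4969) = 0.313.

0.313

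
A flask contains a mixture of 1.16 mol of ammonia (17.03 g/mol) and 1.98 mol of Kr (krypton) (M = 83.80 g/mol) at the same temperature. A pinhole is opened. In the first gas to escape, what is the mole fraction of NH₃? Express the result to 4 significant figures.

0.5651

Each component's effusion rate ∝ (its partial pressure)·(1/√M) ∝ n_i/√M_i.
x_NH₃(eff) = (n_NH₃/√M_NH₃) / (n_NH₃/√M_NH₃ + n_Kr/√M_Kr)
= (1.16/√17.03) / (1.16/√17.03 + 1.98/√83.80) = 0.2811/(0.2811 + 0.2163) = 0.5651.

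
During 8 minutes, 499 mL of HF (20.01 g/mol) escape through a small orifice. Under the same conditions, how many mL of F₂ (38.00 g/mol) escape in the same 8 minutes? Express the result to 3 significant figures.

Since effusion rate ∝ 1/√M, rate_F₂/rate_HF = √(M_HF/M_F₂) = √(20.01/38.00) = √0.5266 = 0.7257.
So the volume for F₂ is 499 × 0.7257 = 362 mL.

362 mL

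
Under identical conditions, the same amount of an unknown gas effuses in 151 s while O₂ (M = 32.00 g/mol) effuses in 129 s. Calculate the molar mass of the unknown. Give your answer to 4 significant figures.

Graham's law gives t_X/t_O₂ = √(M_X/M_O₂).
151/129 = 1.171 = √(M_X/32.00)
M_X = 32.00 × 1.171² = 32.00 × 1.370 = 43.85 g/mol

43.85 g/mol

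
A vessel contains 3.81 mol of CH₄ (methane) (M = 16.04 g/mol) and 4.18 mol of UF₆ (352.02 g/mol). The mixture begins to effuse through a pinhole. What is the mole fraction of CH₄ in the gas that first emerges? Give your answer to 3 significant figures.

The effusion rate of species i is ∝ p_i/√M_i ∝ n_i/√M_i.
So x_CH₄ in the escaping gas = (n_CH₄/√M_CH₄) / Σ(n_i/√M_i)
= (3.81/√16.04) / (3.81/√16.04 + 4.18/√352.02) = 0.9513/(0.9513 + 0.2228) = 0.810.

0.810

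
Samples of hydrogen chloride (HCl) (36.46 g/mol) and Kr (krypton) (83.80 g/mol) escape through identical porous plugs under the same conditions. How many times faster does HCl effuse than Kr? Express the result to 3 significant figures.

Using Graham's law: rate_HCl/rate_Kr = √(M_Kr/M_HCl) = √(83.80/36.46) = √2.298 = 1.52.

1.52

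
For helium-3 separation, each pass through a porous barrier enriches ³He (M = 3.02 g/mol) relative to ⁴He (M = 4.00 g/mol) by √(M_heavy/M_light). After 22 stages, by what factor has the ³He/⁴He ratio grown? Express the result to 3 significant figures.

After 22 stages the ratio has grown by (√(4.00/3.02))^22 = (4.00/3.02)^(22/2).
= 1.32450^11 = 22.0.

22.0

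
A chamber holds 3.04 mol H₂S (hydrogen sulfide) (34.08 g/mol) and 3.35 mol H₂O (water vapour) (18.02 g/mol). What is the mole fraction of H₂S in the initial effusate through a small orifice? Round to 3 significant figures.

0.398

Rate_i ∝ x_i/√M_i (Graham's law weighted by mole fraction), so the effusate composition follows n_i/√M_i.
So x_H₂S in the escaping gas = (n_H₂S/√M_H₂S) / Σ(n_i/√M_i)
= (3.04/√34.08) / (3.04/√34.08 + 3.35/√18.02) = 0.5207/(0.5207 + 0.7892) = 0.398.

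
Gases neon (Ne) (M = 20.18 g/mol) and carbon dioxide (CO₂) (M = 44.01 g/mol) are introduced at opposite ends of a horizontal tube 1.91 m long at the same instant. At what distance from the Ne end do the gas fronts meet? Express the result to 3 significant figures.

Distances travelled in equal time are proportional to diffusion rates, so d_Ne/d_CO₂ = √(M_CO₂/M_Ne) = √(44.01/20.18) = 1.477.
With d_Ne + d_CO₂ = 1.91 m, d_CO₂ = 1.91/(1 + 1.477) = 0.7712 m.
d_Ne = 1.91 − 0.7712 = 1.14 m.

1.14 m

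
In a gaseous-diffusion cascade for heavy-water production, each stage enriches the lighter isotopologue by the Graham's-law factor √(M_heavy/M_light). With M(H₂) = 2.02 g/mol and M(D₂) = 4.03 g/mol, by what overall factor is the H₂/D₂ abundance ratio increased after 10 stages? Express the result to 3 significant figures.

31.6

Overall factor = α^10 with α = √(4.03/2.02), i.e. (4.03/2.02)^(10/2).
= 1.99505^5 = 31.6.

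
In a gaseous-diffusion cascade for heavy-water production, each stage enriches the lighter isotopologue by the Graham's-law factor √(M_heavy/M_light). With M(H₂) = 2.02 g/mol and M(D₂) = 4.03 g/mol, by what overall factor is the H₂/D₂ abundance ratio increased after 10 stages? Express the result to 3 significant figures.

31.6

The single-stage factor is √(M_heavy/M_light), so 10 stages give [√(4.03/2.02)]^10 = (4.03/2.02)^(10/2).
= 1.99505^5 = 31.6.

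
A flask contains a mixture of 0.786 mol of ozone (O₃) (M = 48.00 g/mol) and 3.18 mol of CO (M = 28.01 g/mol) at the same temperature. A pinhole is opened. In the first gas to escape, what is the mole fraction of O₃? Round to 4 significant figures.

Effusion rate of each component ∝ n_i/√M_i (partial pressure × 1/√M).
Mole fraction of O₃ in the effusate = (n_O₃/√M_O₃) / (n_O₃/√M_O₃ + n_CO/√M_CO)
= (0.786/√48.00) / (0.786/√48.00 + 3.18/√28.01) = 0.1134/(0.1134 + 0.6009) = 0.1588.

0.1588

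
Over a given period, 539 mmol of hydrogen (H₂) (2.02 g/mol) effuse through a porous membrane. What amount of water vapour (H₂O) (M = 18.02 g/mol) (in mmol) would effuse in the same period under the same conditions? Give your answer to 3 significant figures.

Graham's law gives rate_H₂O/rate_H₂ = √(M_H₂/M_H₂O) = √(2.02/18.02) = √0.1121 = 0.3348.
So the amount for H₂O is 539 × 0.3348 = 180 mmol.

180 mmol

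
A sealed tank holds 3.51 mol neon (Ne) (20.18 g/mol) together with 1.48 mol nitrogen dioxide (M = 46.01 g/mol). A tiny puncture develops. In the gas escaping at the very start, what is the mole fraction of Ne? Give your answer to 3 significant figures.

0.782

Each component's effusion rate ∝ (its partial pressure)·(1/√M) ∝ n_i/√M_i.
So x_Ne in the escaping gas = (n_Ne/√M_Ne) / Σ(n_i/√M_i)
= (3.51/√20.18) / (3.51/√20.18 + 1.48/√46.01) = 0.7814/(0.7814 + 0.2182) = 0.782.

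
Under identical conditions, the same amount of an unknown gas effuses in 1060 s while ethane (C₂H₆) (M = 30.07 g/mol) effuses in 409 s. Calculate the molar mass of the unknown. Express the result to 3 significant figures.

From Graham's law, t_X/t_C₂H₆ = √(M_X/M_C₂H₆).
1060/409 = 2.592 = √(M_X/30.07)
M_X = 30.07 × 2.592² = 30.07 × 6.717 = 202 g/mol

202 g/mol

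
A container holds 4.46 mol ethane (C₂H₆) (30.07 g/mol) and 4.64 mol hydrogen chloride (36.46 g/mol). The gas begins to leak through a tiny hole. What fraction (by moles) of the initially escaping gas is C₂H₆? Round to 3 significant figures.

0.514

The effusion rate of species i is ∝ p_i/√M_i ∝ n_i/√M_i.
Mole fraction of C₂H₆ in the effusate = (n_C₂H₆/√M_C₂H₆) / (n_C₂H₆/√M_C₂H₆ + n_HCl/√M_HCl)
= (4.46/√30.07) / (4.46/√30.07 + 4.64/√36.46) = 0.8133/(0.8133 + 0.7684) = 0.514.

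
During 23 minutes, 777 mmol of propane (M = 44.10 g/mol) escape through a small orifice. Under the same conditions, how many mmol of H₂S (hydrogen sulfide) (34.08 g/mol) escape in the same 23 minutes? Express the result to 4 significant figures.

883.9 mmol

From Graham's law, rate_H₂S/rate_C₃H₈ = √(M_C₃H₈/M_H₂S) = √(44.10/34.08) = √1.294 = 1.138.
So the amount for H₂S is 777 × 1.138 = 883.9 mmol.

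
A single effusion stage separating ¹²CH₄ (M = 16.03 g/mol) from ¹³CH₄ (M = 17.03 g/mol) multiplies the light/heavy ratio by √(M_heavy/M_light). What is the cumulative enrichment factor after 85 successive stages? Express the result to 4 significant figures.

The single-stage factor is √(M_heavy/M_light), so 85 stages give [√(17.03/16.03)]^85 = (17.03/16.03)^(85/2).
= 1.06238^(85/2) = 13.09.

13.09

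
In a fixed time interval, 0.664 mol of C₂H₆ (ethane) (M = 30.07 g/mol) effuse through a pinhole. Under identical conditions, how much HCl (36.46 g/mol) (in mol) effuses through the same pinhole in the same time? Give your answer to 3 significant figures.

From Graham's law, rate_HCl/rate_C₂H₆ = √(M_C₂H₆/M_HCl) = √(30.07/36.46) = √0.8247 = 0.9082.
So the amount for HCl is 0.664 × 0.9082 = 0.603 mol.

0.603 mol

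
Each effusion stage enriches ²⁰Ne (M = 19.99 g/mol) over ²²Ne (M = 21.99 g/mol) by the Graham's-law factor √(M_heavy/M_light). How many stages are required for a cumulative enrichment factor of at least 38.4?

77

Single-stage factor α = √(21.99/19.99), so ln α = ½ ln(1.10005) = 0.04768.
Need α^N ≥ 38.4 ⇒ N ≥ ln(38.4) / ln α = 3.648 / 0.04768 = 76.51.
Rounding up, N = 77 stages.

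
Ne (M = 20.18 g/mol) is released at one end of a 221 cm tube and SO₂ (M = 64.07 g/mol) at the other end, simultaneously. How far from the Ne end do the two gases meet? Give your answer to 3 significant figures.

Distances travelled in equal time are proportional to diffusion rates, so d_Ne/d_SO₂ = √(M_SO₂/M_Ne) = √(64.07/20.18) = 1.782.
With d_Ne + d_SO₂ = 221 cm, d_SO₂ = 221/(1 + 1.782) = 79.44 cm.
d_Ne = 221 − 79.44 = 142 cm.

142 cm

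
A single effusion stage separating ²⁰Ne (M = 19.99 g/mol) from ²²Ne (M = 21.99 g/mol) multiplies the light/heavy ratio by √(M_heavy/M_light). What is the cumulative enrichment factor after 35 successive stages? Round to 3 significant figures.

5.31

After 35 stages the ratio has grown by (√(21.99/19.99))^35 = (21.99/19.99)^(35/2).
= 1.10005^(35/2) = 5.31.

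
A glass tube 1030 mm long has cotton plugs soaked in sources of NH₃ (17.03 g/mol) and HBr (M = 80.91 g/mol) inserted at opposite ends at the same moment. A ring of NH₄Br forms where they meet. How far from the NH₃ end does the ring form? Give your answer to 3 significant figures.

706 mm

In equal time, each gas travels a distance ∝ its rate ∝ 1/√M, so d_NH₃/d_HBr = √(M_HBr/M_NH₃) = √(80.91/17.03) = 2.180.
With d_NH₃ + d_HBr = 1030 mm, d_HBr = 1030/(1 + 2.180) = 323.9 mm.
d_NH₃ = 1030 − 323.9 = 706 mm.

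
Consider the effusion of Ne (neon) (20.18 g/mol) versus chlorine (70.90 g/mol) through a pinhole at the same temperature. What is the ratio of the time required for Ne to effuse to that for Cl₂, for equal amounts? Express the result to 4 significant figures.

Using Graham's law: t_Ne/t_Cl₂ = √(M_Ne/M_Cl₂) = √(20.18/70.90) = √0.2846 = 0.5335.

0.5335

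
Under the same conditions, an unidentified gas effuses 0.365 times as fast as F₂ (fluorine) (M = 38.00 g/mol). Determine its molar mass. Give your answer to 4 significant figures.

285.2 g/mol

Using Graham's law: rate_X/rate_F₂ = √(M_F₂/M_X).
0.365 = √(38.00/M_X)
M_X = 38.00 / 0.365² = 38.00 / 0.1332 = 285.2 g/mol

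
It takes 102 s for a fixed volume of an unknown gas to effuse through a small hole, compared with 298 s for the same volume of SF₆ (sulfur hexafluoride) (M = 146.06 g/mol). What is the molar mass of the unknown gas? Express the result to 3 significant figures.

Since effusion rate ∝ 1/√M, t_X/t_SF₆ = √(M_X/M_SF₆).
102/298 = 0.3423 = √(M_X/146.06)
M_X = 146.06 × 0.3423² = 146.06 × 0.1172 = 17.1 g/mol

17.1 g/mol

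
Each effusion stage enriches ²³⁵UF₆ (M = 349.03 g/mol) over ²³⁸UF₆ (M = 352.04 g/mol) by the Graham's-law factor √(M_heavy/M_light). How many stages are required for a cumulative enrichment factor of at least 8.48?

498

Per stage α = (352.04/349.03)^(1/2) = 1.00862^0.5, giving ln α = 0.004293.
Need α^N ≥ 8.48 ⇒ N ≥ ln(8.48) / ln α = 2.138 / 0.004293 = 497.90.
Minimum whole number of stages: N = 498.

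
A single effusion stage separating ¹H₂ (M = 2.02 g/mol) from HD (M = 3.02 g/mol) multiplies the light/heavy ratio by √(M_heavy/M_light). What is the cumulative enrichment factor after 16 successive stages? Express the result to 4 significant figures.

After 16 stages the ratio has grown by (√(3.02/2.02))^16 = (3.02/2.02)^(16/2).
= 1.49505^8 = 24.96.

24.96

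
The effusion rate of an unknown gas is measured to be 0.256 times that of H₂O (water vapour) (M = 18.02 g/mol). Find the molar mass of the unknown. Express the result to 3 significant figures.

From Graham's law, rate_X/rate_H₂O = √(M_H₂O/M_X).
0.256 = √(18.02/M_X)
M_X = 18.02 / 0.256² = 18.02 / 0.06554 = 275 g/mol

275 g/mol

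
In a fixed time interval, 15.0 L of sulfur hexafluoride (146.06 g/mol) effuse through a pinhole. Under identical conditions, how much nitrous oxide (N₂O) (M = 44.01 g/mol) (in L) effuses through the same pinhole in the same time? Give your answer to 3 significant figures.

27.3 L

From Graham's law, rate_N₂O/rate_SF₆ = √(M_SF₆/M_N₂O) = √(146.06/44.01) = √3.319 = 1.822.
So the volume for N₂O is 15.0 × 1.822 = 27.3 L.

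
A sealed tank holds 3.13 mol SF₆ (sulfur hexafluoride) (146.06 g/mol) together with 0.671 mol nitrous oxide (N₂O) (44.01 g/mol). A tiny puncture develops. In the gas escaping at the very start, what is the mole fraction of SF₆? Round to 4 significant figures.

0.7191

The effusion rate of species i is ∝ p_i/√M_i ∝ n_i/√M_i.
x_SF₆(eff) = (n_SF₆/√M_SF₆) / (n_SF₆/√M_SF₆ + n_N₂O/√M_N₂O)
= (3.13/√146.06) / (3.13/√146.06 + 0.671/√44.01) = 0.2590/(0.2590 + 0.1011) = 0.7191.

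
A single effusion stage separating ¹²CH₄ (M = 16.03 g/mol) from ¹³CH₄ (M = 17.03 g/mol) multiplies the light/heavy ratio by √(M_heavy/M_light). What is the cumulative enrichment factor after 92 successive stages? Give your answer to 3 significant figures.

16.2

Overall factor = α^92 with α = √(17.03/16.03), i.e. (17.03/16.03)^(92/2).
= 1.06238^46 = 16.2.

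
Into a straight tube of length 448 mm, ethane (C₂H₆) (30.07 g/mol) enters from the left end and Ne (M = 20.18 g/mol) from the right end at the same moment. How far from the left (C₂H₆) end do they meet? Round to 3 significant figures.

In equal time, each gas travels a distance ∝ its rate ∝ 1/√M, so d_C₂H₆/d_Ne = √(M_Ne/M_C₂H₆) = √(20.18/30.07) = 0.8192.
With d_C₂H₆ + d_Ne = 448 mm, d_Ne = 448/(1 + 0.8192) = 246.3 mm.
d_C₂H₆ = 448 − 246.3 = 202 mm.

202 mm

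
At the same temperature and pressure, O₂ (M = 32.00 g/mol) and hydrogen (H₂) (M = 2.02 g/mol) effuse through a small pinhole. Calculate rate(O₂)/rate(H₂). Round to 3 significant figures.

0.251

Graham's law gives rate_O₂/rate_H₂ = √(M_H₂/M_O₂) = √(2.02/32.00) = √0.06313 = 0.251.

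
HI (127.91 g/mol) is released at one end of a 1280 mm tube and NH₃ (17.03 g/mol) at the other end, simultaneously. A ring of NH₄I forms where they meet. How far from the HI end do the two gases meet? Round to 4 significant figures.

342.2 mm

The fronts meet when d_HI + d_NH₃ = L with d_HI/d_NH₃ = √(M_NH₃/M_HI) (Graham's law). Here √(M_NH₃/M_HI) = √(17.03/127.91) = 0.3649.
With d_HI + d_NH₃ = 1280 mm, d_NH₃ = 1280/(1 + 0.3649) = 937.8 mm.
d_HI = 1280 − 937.8 = 342.2 mm.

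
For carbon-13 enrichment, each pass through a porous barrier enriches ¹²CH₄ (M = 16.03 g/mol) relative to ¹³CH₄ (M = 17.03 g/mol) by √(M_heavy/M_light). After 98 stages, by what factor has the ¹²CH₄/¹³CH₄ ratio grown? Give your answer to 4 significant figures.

19.40

After 98 stages the ratio has grown by (√(17.03/16.03))^98 = (17.03/16.03)^(98/2).
= 1.06238^49 = 19.40.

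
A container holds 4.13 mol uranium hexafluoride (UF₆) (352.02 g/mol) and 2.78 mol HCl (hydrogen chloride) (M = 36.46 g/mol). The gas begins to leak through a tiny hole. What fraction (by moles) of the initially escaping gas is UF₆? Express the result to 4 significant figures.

Rate_i ∝ x_i/√M_i (Graham's law weighted by mole fraction), so the effusate composition follows n_i/√M_i.
So x_UF₆ in the escaping gas = (n_UF₆/√M_UF₆) / Σ(n_i/√M_i)
= (4.13/√352.02) / (4.13/√352.02 + 2.78/√36.46) = 0.2201/(0.2201 + 0.4604) = 0.3235.

0.3235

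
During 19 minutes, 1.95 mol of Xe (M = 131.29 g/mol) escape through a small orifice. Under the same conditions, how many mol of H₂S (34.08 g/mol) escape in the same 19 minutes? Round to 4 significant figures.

From Graham's law, rate_H₂S/rate_Xe = √(M_Xe/M_H₂S) = √(131.29/34.08) = √3.852 = 1.963.
So the amount for H₂S is 1.95 × 1.963 = 3.827 mol.

3.827 mol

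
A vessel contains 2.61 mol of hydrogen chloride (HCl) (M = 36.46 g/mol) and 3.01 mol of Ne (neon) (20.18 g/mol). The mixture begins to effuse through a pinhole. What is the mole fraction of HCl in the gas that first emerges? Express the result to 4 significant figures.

The effusion rate of species i is ∝ p_i/√M_i ∝ n_i/√M_i.
x_HCl(eff) = (n_HCl/√M_HCl) / (n_HCl/√M_HCl + n_Ne/√M_Ne)
= (2.61/√36.46) / (2.61/√36.46 + 3.01/√20.18) = 0.4322/(0.4322 + 0.6700) = 0.3921.

0.3921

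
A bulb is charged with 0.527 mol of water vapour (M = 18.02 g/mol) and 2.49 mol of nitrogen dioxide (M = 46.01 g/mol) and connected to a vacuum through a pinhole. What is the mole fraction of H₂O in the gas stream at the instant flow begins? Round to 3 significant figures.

0.253

Effusion rate of each component ∝ n_i/√M_i (partial pressure × 1/√M).
Mole fraction of H₂O in the effusate = (n_H₂O/√M_H₂O) / (n_H₂O/√M_H₂O + n_NO₂/√M_NO₂)
= (0.527/√18.02) / (0.527/√18.02 + 2.49/√46.01) = 0.1241/(0.1241 + 0.3671) = 0.253.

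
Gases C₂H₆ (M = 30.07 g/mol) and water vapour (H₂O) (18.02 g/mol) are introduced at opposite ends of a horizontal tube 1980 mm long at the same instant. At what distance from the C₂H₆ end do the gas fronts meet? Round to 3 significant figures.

Distances travelled in equal time are proportional to diffusion rates, so d_C₂H₆/d_H₂O = √(M_H₂O/M_C₂H₆) = √(18.02/30.07) = 0.7741.
With d_C₂H₆ + d_H₂O = 1980 mm, d_H₂O = 1980/(1 + 0.7741) = 1116 mm.
d_C₂H₆ = 1980 − 1116 = 864 mm.

864 mm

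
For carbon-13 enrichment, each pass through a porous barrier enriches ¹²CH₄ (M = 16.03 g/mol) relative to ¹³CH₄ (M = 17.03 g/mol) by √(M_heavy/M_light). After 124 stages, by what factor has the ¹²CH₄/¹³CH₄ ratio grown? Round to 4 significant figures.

Overall factor = α^124 with α = √(17.03/16.03), i.e. (17.03/16.03)^(124/2).
= 1.06238^62 = 42.60.

42.60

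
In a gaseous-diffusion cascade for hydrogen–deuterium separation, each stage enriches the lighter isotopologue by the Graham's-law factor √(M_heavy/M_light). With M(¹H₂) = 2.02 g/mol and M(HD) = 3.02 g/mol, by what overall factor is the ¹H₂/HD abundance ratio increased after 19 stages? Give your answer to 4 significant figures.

Overall factor = α^19 with α = √(3.02/2.02), i.e. (3.02/2.02)^(19/2).
= 1.49505^(19/2) = 45.63.

45.63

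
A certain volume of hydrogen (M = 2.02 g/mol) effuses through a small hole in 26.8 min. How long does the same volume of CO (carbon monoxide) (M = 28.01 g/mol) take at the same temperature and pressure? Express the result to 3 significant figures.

99.8 min

Graham's law gives t_CO/t_H₂ = √(M_CO/M_H₂) = √(28.01/2.02) = √13.87 = 3.724.
So the time for CO is 26.8 × 3.724 = 99.8 min.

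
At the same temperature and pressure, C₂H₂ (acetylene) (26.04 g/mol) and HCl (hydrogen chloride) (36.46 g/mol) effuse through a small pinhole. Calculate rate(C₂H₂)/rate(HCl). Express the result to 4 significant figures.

Graham's law gives rate_C₂H₂/rate_HCl = √(M_HCl/M_C₂H₂) = √(36.46/26.04) = √1.400 = 1.183.

1.183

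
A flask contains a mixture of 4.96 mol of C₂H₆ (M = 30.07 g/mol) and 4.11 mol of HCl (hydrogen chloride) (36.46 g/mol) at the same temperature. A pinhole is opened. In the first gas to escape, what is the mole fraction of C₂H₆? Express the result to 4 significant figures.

0.5706

Each component's effusion rate ∝ (its partial pressure)·(1/√M) ∝ n_i/√M_i.
Mole fraction of C₂H₆ in the effusate = (n_C₂H₆/√M_C₂H₆) / (n_C₂H₆/√M_C₂H₆ + n_HCl/√M_HCl)
= (4.96/√30.07) / (4.96/√30.07 + 4.11/√36.46) = 0.9045/(0.9045 + 0.6807) = 0.5706.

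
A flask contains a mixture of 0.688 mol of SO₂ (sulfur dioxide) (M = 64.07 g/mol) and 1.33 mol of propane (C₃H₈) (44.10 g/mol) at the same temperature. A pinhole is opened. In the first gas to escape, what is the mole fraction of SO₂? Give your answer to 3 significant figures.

0.300

The effusion rate of species i is ∝ p_i/√M_i ∝ n_i/√M_i.
Mole fraction of SO₂ in the effusate = (n_SO₂/√M_SO₂) / (n_SO₂/√M_SO₂ + n_C₃H₈/√M_C₃H₈)
= (0.688/√64.07) / (0.688/√64.07 + 1.33/√44.10) = 0.08595/(0.08595 + 0.2003) = 0.300.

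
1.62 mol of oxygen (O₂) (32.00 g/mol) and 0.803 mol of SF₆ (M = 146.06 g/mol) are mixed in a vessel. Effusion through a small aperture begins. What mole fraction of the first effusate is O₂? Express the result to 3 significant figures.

Rate_i ∝ x_i/√M_i (Graham's law weighted by mole fraction), so the effusate composition follows n_i/√M_i.
So x_O₂ in the escaping gas = (n_O₂/√M_O₂) / Σ(n_i/√M_i)
= (1.62/√32.00) / (1.62/√32.00 + 0.803/√146.06) = 0.2864/(0.2864 + 0.06644) = 0.812.

0.812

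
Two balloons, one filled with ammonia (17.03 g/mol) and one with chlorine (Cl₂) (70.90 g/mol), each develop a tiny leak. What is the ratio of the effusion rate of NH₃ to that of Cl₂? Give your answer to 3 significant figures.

2.04

Using Graham's law: rate_NH₃/rate_Cl₂ = √(M_Cl₂/M_NH₃) = √(70.90/17.03) = √4.163 = 2.04.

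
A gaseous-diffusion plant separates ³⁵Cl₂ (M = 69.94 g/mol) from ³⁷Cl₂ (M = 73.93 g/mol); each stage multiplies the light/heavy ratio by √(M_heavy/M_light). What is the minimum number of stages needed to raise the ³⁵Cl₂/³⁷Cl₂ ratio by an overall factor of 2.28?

With α = √(73.93/69.94) per stage, ln α = ½ ln(1.05705) = 0.02774.
Need α^N ≥ 2.28 ⇒ N ≥ ln(2.28) / ln α = 0.8242 / 0.02774 = 29.71.
Rounding up, N = 30 stages.

30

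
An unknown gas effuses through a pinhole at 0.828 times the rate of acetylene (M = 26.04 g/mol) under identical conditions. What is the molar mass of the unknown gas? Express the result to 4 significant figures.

37.98 g/mol

Using Graham's law: rate_X/rate_C₂H₂ = √(M_C₂H₂/M_X).
0.828 = √(26.04/M_X)
M_X = 26.04 / 0.828² = 26.04 / 0.6856 = 37.98 g/mol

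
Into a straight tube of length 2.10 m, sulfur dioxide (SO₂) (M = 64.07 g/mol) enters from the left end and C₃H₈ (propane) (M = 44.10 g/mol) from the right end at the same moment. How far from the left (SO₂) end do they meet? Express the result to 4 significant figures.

0.9522 m

Graham's law gives d_SO₂/d_C₃H₈ = rate_SO₂/rate_C₃H₈ = √(M_C₃H₈/M_SO₂) = √(44.10/64.07) = 0.8296.
With d_SO₂ + d_C₃H₈ = 2.10 m, d_C₃H₈ = 2.10/(1 + 0.8296) = 1.148 m.
d_SO₂ = 2.10 − 1.148 = 0.9522 m.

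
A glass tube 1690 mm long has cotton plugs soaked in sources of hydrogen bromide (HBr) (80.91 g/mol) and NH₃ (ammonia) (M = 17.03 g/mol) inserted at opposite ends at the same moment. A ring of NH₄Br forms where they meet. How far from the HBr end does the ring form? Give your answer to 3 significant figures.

531 mm

In equal time, each gas travels a distance ∝ its rate ∝ 1/√M, so d_HBr/d_NH₃ = √(M_NH₃/M_HBr) = √(17.03/80.91) = 0.4588.
With d_HBr + d_NH₃ = 1690 mm, d_NH₃ = 1690/(1 + 0.4588) = 1159 mm.
d_HBr = 1690 − 1159 = 531 mm.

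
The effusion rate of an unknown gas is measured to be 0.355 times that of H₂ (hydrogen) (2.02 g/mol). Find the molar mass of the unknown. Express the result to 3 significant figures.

16.0 g/mol

From Graham's law, rate_X/rate_H₂ = √(M_H₂/M_X).
0.355 = √(2.02/M_X)
M_X = 2.02 / 0.355² = 2.02 / 0.1260 = 16.0 g/mol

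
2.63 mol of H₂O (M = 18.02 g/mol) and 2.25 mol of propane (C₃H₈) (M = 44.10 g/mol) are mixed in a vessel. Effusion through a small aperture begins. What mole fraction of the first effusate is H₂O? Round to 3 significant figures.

0.646

Each component's effusion rate ∝ (its partial pressure)·(1/√M) ∝ n_i/√M_i.
x_H₂O(eff) = (n_H₂O/√M_H₂O) / (n_H₂O/√M_H₂O + n_C₃H₈/√M_C₃H₈)
= (2.63/√18.02) / (2.63/√18.02 + 2.25/√44.10) = 0.6196/(0.6196 + 0.3388) = 0.646.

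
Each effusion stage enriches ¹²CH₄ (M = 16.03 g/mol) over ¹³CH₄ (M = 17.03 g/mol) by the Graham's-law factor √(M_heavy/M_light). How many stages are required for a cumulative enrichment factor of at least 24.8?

Single-stage factor α = √(17.03/16.03), so ln α = ½ ln(1.06238) = 0.03026.
Need α^N ≥ 24.8 ⇒ N ≥ ln(24.8) / ln α = 3.211 / 0.03026 = 106.12.
So at least 107 stages are needed.

107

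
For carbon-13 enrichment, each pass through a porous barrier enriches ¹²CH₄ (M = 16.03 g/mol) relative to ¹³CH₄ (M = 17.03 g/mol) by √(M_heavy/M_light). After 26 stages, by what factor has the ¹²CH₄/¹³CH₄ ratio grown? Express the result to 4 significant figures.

2.196

Each stage multiplies the ratio by α = √(17.03/16.03), so after 26 stages the overall factor is α^26 = (17.03/16.03)^(26/2).
= 1.06238^13 = 2.196.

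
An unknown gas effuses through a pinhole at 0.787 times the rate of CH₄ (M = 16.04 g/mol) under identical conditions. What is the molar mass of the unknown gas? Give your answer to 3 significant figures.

From Graham's law, rate_X/rate_CH₄ = √(M_CH₄/M_X).
0.787 = √(16.04/M_X)
M_X = 16.04 / 0.787² = 16.04 / 0.6194 = 25.9 g/mol

25.9 g/mol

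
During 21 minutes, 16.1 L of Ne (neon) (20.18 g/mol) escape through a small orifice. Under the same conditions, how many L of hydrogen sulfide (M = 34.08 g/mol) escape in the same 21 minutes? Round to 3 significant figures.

Using Graham's law: rate_H₂S/rate_Ne = √(M_Ne/M_H₂S) = √(20.18/34.08) = √0.5921 = 0.7695.
So the volume for H₂S is 16.1 × 0.7695 = 12.4 L.

12.4 L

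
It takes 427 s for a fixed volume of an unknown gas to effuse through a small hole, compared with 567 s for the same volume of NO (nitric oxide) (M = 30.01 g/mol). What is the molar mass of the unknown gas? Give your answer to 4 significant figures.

Using Graham's law: t_X/t_NO = √(M_X/M_NO).
427/567 = 0.7531 = √(M_X/30.01)
M_X = 30.01 × 0.7531² = 30.01 × 0.5671 = 17.02 g/mol

17.02 g/mol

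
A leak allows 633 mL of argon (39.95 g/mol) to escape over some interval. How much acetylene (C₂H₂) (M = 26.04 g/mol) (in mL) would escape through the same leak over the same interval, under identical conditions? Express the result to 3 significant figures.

784 mL

Using Graham's law: rate_C₂H₂/rate_Ar = √(M_Ar/M_C₂H₂) = √(39.95/26.04) = √1.534 = 1.239.
So the volume for C₂H₂ is 633 × 1.239 = 784 mL.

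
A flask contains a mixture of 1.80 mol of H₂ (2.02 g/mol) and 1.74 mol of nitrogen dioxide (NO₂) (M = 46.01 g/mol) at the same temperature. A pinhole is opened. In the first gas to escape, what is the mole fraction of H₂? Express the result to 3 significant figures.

0.832

Effusion rate of each component ∝ n_i/√M_i (partial pressure × 1/√M).
x_H₂(eff) = (n_H₂/√M_H₂) / (n_H₂/√M_H₂ + n_NO₂/√M_NO₂)
= (1.80/√2.02) / (1.80/√2.02 + 1.74/√46.01) = 1.266/(1.266 + 0.2565) = 0.832.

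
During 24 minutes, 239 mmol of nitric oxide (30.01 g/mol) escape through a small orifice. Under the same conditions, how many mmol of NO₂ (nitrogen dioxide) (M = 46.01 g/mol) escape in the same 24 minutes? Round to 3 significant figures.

193 mmol

From Graham's law, rate_NO₂/rate_NO = √(M_NO/M_NO₂) = √(30.01/46.01) = √0.6522 = 0.8076.
So the amount for NO₂ is 239 × 0.8076 = 193 mmol.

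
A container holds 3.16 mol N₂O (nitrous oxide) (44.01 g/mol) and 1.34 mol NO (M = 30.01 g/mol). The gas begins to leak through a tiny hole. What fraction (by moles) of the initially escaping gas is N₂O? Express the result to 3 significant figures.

Rate_i ∝ x_i/√M_i (Graham's law weighted by mole fraction), so the effusate composition follows n_i/√M_i.
Mole fraction of N₂O in the effusate = (n_N₂O/√M_N₂O) / (n_N₂O/√M_N₂O + n_NO/√M_NO)
= (3.16/√44.01) / (3.16/√44.01 + 1.34/√30.01) = 0.4763/(0.4763 + 0.2446) = 0.661.

0.661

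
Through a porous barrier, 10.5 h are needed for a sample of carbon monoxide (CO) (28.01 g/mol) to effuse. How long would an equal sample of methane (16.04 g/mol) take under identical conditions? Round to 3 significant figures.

Using Graham's law: t_CH₄/t_CO = √(M_CH₄/M_CO) = √(16.04/28.01) = √0.5727 = 0.7567.
So the time for CH₄ is 10.5 × 0.7567 = 7.95 h.

7.95 h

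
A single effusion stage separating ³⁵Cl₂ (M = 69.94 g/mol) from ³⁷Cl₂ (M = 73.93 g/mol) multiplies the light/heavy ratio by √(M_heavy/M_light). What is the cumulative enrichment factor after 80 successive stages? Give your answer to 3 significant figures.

9.20

Each stage multiplies the ratio by α = √(73.93/69.94), so after 80 stages the overall factor is α^80 = (73.93/69.94)^(80/2).
= 1.05705^40 = 9.20.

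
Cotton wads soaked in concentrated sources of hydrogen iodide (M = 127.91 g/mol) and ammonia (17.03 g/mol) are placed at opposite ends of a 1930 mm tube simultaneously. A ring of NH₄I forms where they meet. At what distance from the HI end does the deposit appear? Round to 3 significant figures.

Distances travelled in equal time are proportional to diffusion rates, so d_HI/d_NH₃ = √(M_NH₃/M_HI) = √(17.03/127.91) = 0.3649.
With d_HI + d_NH₃ = 1930 mm, d_NH₃ = 1930/(1 + 0.3649) = 1414 mm.
d_HI = 1930 − 1414 = 516 mm.

516 mm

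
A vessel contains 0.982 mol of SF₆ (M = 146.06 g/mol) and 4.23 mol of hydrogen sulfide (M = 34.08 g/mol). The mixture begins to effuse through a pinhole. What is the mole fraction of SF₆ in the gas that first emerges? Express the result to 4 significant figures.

0.1008

Effusion rate of each component ∝ n_i/√M_i (partial pressure × 1/√M).
So x_SF₆ in the escaping gas = (n_SF₆/√M_SF₆) / Σ(n_i/√M_i)
= (0.982/√146.06) / (0.982/√146.06 + 4.23/√34.08) = 0.08125/(0.08125 + 0.7246) = 0.1008.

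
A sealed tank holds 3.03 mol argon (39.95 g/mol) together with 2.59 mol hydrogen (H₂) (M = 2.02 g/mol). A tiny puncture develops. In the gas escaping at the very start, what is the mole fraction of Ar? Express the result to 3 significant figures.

0.208

The effusion rate of species i is ∝ p_i/√M_i ∝ n_i/√M_i.
x_Ar(eff) = (n_Ar/√M_Ar) / (n_Ar/√M_Ar + n_H₂/√M_H₂)
= (3.03/√39.95) / (3.03/√39.95 + 2.59/√2.02) = 0.4794/(0.4794 + 1.822) = 0.208.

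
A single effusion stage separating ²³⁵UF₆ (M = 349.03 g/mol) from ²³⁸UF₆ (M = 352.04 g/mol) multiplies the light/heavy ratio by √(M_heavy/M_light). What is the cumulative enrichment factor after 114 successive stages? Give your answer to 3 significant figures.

1.63

Each stage multiplies the ratio by α = √(352.04/349.03), so after 114 stages the overall factor is α^114 = (352.04/349.03)^(114/2).
= 1.00862^57 = 1.63.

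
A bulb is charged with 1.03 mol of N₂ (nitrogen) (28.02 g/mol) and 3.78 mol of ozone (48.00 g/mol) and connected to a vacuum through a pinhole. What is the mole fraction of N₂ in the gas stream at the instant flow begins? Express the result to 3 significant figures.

Rate_i ∝ x_i/√M_i (Graham's law weighted by mole fraction), so the effusate composition follows n_i/√M_i.
So x_N₂ in the escaping gas = (n_N₂/√M_N₂) / Σ(n_i/√M_i)
= (1.03/√28.02) / (1.03/√28.02 + 3.78/√48.00) = 0.1946/(0.1946 + 0.5456) = 0.263.

0.263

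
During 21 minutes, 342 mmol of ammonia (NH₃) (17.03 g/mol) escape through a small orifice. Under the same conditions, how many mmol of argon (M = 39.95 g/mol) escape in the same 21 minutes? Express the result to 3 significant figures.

Graham's law gives rate_Ar/rate_NH₃ = √(M_NH₃/M_Ar) = √(17.03/39.95) = √0.4263 = 0.6529.
So the amount for Ar is 342 × 0.6529 = 223 mmol.

223 mmol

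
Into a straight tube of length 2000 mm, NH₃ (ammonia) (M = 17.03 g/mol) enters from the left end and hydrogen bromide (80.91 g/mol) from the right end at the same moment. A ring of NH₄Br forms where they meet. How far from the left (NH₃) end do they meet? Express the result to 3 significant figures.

Graham's law gives d_NH₃/d_HBr = rate_NH₃/rate_HBr = √(M_HBr/M_NH₃) = √(80.91/17.03) = 2.180.
With d_NH₃ + d_HBr = 2000 mm, d_HBr = 2000/(1 + 2.180) = 629.0 mm.
d_NH₃ = 2000 − 629.0 = 1370 mm.

1370 mm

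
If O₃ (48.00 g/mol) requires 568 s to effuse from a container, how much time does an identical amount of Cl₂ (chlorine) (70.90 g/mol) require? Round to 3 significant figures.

690 s

Using Graham's law: t_Cl₂/t_O₃ = √(M_Cl₂/M_O₃) = √(70.90/48.00) = √1.477 = 1.215.
So the time for Cl₂ is 568 × 1.215 = 690 s.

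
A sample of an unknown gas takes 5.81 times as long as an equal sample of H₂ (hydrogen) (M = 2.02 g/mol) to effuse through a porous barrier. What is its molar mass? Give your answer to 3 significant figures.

68.2 g/mol

Using Graham's law: t_X/t_H₂ = √(M_X/M_H₂).
5.81 = √(M_X/2.02)
M_X = 2.02 × 5.81² = 2.02 × 33.76 = 68.2 g/mol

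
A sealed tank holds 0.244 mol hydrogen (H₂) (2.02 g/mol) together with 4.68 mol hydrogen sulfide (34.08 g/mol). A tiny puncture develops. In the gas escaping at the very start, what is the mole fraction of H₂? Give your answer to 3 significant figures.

0.176

Each component's effusion rate ∝ (its partial pressure)·(1/√M) ∝ n_i/√M_i.
x_H₂(eff) = (n_H₂/√M_H₂) / (n_H₂/√M_H₂ + n_H₂S/√M_H₂S)
= (0.244/√2.02) / (0.244/√2.02 + 4.68/√34.08) = 0.1717/(0.1717 + 0.8017) = 0.176.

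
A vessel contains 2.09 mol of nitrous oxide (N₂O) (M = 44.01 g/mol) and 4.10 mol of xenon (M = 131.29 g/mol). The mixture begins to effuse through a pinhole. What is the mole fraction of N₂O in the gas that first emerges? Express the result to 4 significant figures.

Rate_i ∝ x_i/√M_i (Graham's law weighted by mole fraction), so the effusate composition follows n_i/√M_i.
So x_N₂O in the escaping gas = (n_N₂O/√M_N₂O) / Σ(n_i/√M_i)
= (2.09/√44.01) / (2.09/√44.01 + 4.10/√131.29) = 0.3150/(0.3150 + 0.3578) = 0.4682.

0.4682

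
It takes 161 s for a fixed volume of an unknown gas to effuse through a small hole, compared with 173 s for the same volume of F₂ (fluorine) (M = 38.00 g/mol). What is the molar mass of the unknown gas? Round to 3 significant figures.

By Graham's law, t_X/t_F₂ = √(M_X/M_F₂).
161/173 = 0.9306 = √(M_X/38.00)
M_X = 38.00 × 0.9306² = 38.00 × 0.8661 = 32.9 g/mol

32.9 g/mol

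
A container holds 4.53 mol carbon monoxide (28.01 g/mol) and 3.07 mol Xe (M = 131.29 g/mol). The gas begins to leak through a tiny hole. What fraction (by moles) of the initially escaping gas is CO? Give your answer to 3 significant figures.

0.762

The effusion rate of species i is ∝ p_i/√M_i ∝ n_i/√M_i.
x_CO(eff) = (n_CO/√M_CO) / (n_CO/√M_CO + n_Xe/√M_Xe)
= (4.53/√28.01) / (4.53/√28.01 + 3.07/√131.29) = 0.8559/(0.8559 + 0.2679) = 0.762.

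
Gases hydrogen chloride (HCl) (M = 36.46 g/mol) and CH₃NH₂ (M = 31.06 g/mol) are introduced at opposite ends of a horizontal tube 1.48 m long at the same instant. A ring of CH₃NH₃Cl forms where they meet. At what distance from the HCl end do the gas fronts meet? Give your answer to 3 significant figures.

The fronts meet when d_HCl + d_CH₃NH₂ = L with d_HCl/d_CH₃NH₂ = √(M_CH₃NH₂/M_HCl) (Graham's law). Here √(M_CH₃NH₂/M_HCl) = √(31.06/36.46) = 0.9230.
With d_HCl + d_CH₃NH₂ = 1.48 m, d_CH₃NH₂ = 1.48/(1 + 0.9230) = 0.7696 m.
d_HCl = 1.48 − 0.7696 = 0.710 m.

0.710 m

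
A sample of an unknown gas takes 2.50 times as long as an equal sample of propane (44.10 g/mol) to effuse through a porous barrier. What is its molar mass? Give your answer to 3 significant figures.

Graham's law gives t_X/t_C₃H₈ = √(M_X/M_C₃H₈).
2.50 = √(M_X/44.10)
M_X = 44.10 × 2.50² = 44.10 × 6.250 = 276 g/mol

276 g/mol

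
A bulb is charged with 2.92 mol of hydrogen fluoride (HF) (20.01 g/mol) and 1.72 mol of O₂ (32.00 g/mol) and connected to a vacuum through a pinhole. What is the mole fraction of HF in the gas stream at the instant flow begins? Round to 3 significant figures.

Each component's effusion rate ∝ (its partial pressure)·(1/√M) ∝ n_i/√M_i.
Mole fraction of HF in the effusate = (n_HF/√M_HF) / (n_HF/√M_HF + n_O₂/√M_O₂)
= (2.92/√20.01) / (2.92/√20.01 + 1.72/√32.00) = 0.6528/(0.6528 + 0.3041) = 0.682.

0.682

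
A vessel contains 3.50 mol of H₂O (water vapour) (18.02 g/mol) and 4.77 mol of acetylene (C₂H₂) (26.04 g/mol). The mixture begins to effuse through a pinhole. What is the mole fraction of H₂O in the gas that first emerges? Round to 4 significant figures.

0.4687

Effusion rate of each component ∝ n_i/√M_i (partial pressure × 1/√M).
Mole fraction of H₂O in the effusate = (n_H₂O/√M_H₂O) / (n_H₂O/√M_H₂O + n_C₂H₂/√M_C₂H₂)
= (3.50/√18.02) / (3.50/√18.02 + 4.77/√26.04) = 0.8245/(0.8245 + 0.9348) = 0.4687.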